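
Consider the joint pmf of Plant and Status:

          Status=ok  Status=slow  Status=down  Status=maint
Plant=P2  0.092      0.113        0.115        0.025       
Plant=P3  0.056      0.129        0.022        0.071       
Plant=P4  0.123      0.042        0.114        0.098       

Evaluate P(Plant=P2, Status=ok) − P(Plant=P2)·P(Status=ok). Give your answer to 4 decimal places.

P(Plant=P2) = 0.092 + 0.113 + 0.115 + 0.025 = 0.345.
P(Status=ok) = 0.092 + 0.056 + 0.123 = 0.271.
P(Plant=P2, Status=ok) − P(Plant=P2)P(Status=ok) = 0.092 − 0.345×0.271 = -0.0015.

-0.0015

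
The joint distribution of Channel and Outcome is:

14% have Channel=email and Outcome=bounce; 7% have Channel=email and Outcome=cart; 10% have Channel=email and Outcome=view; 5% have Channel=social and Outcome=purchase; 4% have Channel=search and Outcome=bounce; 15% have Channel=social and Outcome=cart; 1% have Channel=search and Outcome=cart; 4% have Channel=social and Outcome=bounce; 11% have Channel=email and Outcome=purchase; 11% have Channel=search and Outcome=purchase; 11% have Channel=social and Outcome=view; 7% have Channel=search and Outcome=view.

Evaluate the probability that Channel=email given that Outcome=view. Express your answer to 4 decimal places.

P(Outcome=view) = 0.10 + 0.07 + 0.11 = 0.28.
P(Channel=email | Outcome=view) = 0.10/0.28 = 0.3571.

0.3571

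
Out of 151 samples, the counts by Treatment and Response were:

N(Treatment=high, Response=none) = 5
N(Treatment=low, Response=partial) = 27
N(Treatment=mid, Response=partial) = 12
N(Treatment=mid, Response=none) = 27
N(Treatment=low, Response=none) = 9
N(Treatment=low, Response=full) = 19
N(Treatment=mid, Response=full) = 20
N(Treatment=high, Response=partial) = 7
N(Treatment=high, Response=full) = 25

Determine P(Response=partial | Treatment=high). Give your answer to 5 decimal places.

Total with Treatment=high: 5 + 7 + 25 = 37.
P(Response=partial | Treatment=high) = 7/37 = 0.18919.

0.18919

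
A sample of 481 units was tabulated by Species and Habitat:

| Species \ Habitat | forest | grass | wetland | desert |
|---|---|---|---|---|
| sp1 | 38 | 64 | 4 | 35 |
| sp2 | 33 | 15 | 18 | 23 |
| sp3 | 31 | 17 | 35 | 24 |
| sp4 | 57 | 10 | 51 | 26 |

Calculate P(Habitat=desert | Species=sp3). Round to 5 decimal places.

0.22430

Total with Species=sp3: 31 + 17 + 35 + 24 = 107.
P(Habitat=desert | Species=sp3) = 24/107 = 0.22430.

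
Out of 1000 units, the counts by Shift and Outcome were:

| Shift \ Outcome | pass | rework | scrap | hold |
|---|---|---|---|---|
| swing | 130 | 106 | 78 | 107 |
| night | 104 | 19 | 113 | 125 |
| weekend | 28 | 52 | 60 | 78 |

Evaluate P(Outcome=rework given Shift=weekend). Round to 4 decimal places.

0.2385

Total with Shift=weekend: 28 + 52 + 60 + 78 = 218.
P(Outcome=rework | Shift=weekend) = 52/218 = 0.2385.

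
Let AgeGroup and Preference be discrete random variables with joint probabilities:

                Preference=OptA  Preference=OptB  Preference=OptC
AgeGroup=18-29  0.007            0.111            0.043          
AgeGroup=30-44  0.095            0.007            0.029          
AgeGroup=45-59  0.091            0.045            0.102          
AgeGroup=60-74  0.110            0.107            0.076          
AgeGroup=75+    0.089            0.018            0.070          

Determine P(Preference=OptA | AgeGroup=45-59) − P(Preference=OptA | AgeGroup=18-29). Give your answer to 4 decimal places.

0.3389

P(AgeGroup=45-59) = 0.091 + 0.045 + 0.102 = 0.238; P(Preference=OptA | AgeGroup=45-59) = 0.091/0.238 = 0.38235.
P(AgeGroup=18-29) = 0.007 + 0.111 + 0.043 = 0.161; P(Preference=OptA | AgeGroup=18-29) = 0.007/0.161 = 0.04348.
Difference = 0.3389.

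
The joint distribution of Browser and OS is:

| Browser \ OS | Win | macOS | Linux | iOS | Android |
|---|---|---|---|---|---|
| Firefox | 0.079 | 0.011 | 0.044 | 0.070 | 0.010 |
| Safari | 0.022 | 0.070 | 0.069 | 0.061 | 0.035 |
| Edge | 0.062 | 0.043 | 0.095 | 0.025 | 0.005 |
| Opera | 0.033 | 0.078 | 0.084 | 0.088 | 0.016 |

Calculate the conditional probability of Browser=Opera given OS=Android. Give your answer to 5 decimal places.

0.24242

P(OS=Android) = 0.010 + 0.035 + 0.005 + 0.016 = 0.066.
P(Browser=Opera | OS=Android) = 0.016/0.066 = 0.24242.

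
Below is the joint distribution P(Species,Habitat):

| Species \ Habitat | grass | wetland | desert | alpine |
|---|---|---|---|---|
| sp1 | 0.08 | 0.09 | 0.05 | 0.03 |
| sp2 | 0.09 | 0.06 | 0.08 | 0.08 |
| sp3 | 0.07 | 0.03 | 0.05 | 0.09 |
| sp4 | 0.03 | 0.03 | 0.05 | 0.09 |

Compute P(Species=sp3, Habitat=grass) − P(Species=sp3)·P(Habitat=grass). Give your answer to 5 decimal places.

P(Species=sp3) = 0.07 + 0.03 + 0.05 + 0.09 = 0.24.
P(Habitat=grass) = 0.08 + 0.09 + 0.07 + 0.03 = 0.27.
P(Species=sp3, Habitat=grass) − P(Species=sp3)P(Habitat=grass) = 0.07 − 0.24×0.27 = 0.00520.

0.00520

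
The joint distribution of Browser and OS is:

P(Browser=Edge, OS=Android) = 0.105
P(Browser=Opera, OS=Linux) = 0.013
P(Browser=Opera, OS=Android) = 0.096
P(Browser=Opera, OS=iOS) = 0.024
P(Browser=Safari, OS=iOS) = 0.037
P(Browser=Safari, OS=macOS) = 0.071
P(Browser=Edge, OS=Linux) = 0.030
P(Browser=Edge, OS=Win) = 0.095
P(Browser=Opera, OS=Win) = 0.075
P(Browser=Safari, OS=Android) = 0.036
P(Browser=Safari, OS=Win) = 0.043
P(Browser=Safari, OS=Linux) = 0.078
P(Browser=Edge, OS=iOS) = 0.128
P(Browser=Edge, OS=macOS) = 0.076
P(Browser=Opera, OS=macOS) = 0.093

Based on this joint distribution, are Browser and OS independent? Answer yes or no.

no

P(Browser=Edge) = 0.434 and P(OS=iOS) = 0.189, so their product is 0.08203, but P(Browser=Edge, OS=iOS) = 0.128. Since these differ, Browser and OS are not independent.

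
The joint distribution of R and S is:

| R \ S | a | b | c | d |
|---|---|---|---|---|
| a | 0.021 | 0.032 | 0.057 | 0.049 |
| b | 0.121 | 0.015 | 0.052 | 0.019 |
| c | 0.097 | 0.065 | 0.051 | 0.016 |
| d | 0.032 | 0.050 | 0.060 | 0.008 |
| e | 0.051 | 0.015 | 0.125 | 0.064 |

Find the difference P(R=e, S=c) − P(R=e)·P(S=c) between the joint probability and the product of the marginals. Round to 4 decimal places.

P(R=e) = 0.051 + 0.015 + 0.125 + 0.064 = 0.255.
P(S=c) = 0.057 + 0.052 + 0.051 + 0.060 + 0.125 = 0.345.
P(R=e, S=c) − P(R=e)P(S=c) = 0.125 − 0.255×0.345 = 0.0370.

0.0370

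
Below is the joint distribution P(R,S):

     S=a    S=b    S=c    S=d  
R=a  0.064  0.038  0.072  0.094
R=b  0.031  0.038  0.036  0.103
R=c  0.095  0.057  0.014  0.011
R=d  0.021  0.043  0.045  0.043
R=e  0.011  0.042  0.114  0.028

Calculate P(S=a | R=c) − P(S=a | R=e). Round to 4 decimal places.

P(R=c) = 0.095 + 0.057 + 0.014 + 0.011 = 0.177; P(S=a | R=c) = 0.095/0.177 = 0.53672.
P(R=e) = 0.011 + 0.042 + 0.114 + 0.028 = 0.195; P(S=a | R=e) = 0.011/0.195 = 0.05641.
Difference = 0.4803.

0.4803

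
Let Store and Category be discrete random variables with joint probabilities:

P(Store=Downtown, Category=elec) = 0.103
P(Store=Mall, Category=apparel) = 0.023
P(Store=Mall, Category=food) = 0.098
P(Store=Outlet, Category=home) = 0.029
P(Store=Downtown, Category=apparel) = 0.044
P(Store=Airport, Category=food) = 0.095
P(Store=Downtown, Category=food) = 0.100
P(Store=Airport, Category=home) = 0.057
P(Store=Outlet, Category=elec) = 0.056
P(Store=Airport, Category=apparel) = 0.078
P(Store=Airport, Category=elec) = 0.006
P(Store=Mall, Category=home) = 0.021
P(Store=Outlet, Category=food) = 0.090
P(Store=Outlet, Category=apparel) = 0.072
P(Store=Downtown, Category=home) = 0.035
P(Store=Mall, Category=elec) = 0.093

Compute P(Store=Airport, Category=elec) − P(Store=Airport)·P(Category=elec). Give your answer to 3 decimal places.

-0.055

P(Store=Airport) = 0.095 + 0.078 + 0.006 + 0.057 = 0.236.
P(Category=elec) = 0.103 + 0.093 + 0.006 + 0.056 = 0.258.
P(Store=Airport, Category=elec) − P(Store=Airport)P(Category=elec) = 0.006 − 0.236×0.258 = -0.055.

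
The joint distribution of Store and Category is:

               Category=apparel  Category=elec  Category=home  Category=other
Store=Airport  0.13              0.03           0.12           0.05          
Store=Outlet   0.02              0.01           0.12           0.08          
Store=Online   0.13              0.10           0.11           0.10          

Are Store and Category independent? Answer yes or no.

no

P(Store=Outlet) = 0.23 and P(Category=apparel) = 0.28, so their product is 0.0644, but P(Store=Outlet, Category=apparel) = 0.02. Since these differ, Store and Category are not independent.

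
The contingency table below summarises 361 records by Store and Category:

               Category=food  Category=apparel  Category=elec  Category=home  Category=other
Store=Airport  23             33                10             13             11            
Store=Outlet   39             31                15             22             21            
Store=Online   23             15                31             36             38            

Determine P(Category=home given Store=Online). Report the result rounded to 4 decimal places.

0.2517

Total with Store=Online: 23 + 15 + 31 + 36 + 38 = 143.
P(Category=home | Store=Online) = 36/143 = 0.2517.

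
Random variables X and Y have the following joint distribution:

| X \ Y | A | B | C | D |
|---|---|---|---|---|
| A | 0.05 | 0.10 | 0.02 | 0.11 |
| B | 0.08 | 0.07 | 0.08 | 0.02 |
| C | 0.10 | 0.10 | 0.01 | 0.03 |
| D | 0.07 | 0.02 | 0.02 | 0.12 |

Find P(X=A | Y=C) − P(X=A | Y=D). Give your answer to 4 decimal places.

P(Y=C) = 0.02 + 0.08 + 0.01 + 0.02 = 0.13; P(X=A | Y=C) = 0.02/0.13 = 0.15385.
P(Y=D) = 0.11 + 0.02 + 0.03 + 0.12 = 0.28; P(X=A | Y=D) = 0.11/0.28 = 0.39286.
Difference = -0.2390.

-0.2390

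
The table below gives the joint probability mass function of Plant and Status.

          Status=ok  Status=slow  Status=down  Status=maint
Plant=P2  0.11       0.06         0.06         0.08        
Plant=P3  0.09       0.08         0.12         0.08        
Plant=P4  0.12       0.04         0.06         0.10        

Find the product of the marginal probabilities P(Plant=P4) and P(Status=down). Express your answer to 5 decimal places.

P(Plant=P4) = 0.12 + 0.04 + 0.06 + 0.10 = 0.32.
P(Status=down) = 0.06 + 0.12 + 0.06 = 0.24.
Product: 0.32 × 0.24 = 0.07680.

0.07680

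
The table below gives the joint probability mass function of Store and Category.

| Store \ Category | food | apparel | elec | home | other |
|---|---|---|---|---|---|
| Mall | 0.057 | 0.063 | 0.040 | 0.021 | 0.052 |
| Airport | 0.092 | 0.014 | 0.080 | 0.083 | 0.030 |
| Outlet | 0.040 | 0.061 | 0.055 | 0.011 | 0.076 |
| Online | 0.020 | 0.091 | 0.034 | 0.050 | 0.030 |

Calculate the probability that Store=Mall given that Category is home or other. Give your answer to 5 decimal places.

P(Category=home) = 0.021 + 0.083 + 0.011 + 0.050 = 0.165.
P(Category=other) = 0.052 + 0.030 + 0.076 + 0.030 = 0.188.
P(Category ∈ {home, other}) = 0.165 + 0.188 = 0.353; P(Store=Mall, Category ∈ {home, other}) = 0.021 + 0.052 = 0.073.
P(Store=Mall | Category ∈ {home, other}) = 0.073/0.353 = 0.20680.

0.20680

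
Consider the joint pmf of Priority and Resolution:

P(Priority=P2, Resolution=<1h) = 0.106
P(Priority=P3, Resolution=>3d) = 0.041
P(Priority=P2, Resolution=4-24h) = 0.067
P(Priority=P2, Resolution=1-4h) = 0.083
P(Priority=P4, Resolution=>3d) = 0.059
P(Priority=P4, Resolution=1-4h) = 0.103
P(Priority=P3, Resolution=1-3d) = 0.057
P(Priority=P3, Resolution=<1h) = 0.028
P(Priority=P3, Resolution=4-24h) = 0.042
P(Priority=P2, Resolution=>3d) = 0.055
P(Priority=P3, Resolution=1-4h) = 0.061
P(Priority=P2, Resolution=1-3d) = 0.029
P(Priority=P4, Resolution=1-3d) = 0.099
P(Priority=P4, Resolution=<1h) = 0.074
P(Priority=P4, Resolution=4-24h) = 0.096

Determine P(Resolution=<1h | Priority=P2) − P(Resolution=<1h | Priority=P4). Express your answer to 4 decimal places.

P(Priority=P2) = 0.106 + 0.083 + 0.067 + 0.029 + 0.055 = 0.340; P(Resolution=<1h | Priority=P2) = 0.106/0.340 = 0.31176.
P(Priority=P4) = 0.074 + 0.103 + 0.096 + 0.099 + 0.059 = 0.431; P(Resolution=<1h | Priority=P4) = 0.074/0.431 = 0.17169.
Difference = 0.1401.

0.1401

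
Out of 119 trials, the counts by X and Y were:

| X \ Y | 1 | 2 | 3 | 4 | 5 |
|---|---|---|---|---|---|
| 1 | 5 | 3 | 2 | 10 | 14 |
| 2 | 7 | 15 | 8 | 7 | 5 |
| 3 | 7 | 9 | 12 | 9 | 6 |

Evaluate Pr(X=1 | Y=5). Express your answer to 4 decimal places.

Total with Y=5: 14 + 5 + 6 = 25.
P(X=1 | Y=5) = 14/25 = 0.5600.

0.5600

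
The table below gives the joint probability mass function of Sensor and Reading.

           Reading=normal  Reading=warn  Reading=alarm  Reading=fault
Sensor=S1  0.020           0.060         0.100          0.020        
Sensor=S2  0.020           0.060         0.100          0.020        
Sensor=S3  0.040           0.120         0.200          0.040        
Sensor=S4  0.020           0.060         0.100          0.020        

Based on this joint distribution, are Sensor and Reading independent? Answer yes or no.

yes

Every cell satisfies P(Sensor,Reading) = P(Sensor)·P(Reading). For instance P(Sensor=S4) = 0.200, P(Reading=fault) = 0.100, and 0.200×0.100 = 0.020 matches the joint entry. So Sensor and Reading are independent.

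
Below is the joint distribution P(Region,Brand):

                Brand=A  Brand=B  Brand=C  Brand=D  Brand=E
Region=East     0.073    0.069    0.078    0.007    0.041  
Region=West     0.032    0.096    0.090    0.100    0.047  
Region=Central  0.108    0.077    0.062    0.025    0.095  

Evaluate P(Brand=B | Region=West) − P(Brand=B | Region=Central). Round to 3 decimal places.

P(Region=West) = 0.032 + 0.096 + 0.090 + 0.100 + 0.047 = 0.365; P(Brand=B | Region=West) = 0.096/0.365 = 0.2630.
P(Region=Central) = 0.108 + 0.077 + 0.062 + 0.025 + 0.095 = 0.367; P(Brand=B | Region=Central) = 0.077/0.367 = 0.2098.
Difference = 0.053.

0.053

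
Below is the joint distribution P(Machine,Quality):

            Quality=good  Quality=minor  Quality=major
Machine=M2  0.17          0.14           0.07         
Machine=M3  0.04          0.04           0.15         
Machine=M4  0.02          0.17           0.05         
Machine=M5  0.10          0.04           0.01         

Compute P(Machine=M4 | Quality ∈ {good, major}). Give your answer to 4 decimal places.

0.1148

P(Quality=good) = 0.17 + 0.04 + 0.02 + 0.10 = 0.33.
P(Quality=major) = 0.07 + 0.15 + 0.05 + 0.01 = 0.28.
P(Quality ∈ {good, major}) = 0.33 + 0.28 = 0.61; P(Machine=M4, Quality ∈ {good, major}) = 0.02 + 0.05 = 0.07.
P(Machine=M4 | Quality ∈ {good, major}) = 0.07/0.61 = 0.1148.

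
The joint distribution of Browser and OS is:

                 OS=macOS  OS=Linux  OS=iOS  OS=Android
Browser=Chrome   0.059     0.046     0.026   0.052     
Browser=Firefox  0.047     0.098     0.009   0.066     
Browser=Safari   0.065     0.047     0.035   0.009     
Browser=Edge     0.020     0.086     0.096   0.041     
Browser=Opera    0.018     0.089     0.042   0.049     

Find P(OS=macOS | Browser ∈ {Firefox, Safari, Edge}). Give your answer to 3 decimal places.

0.213

P(Browser=Firefox) = 0.047 + 0.098 + 0.009 + 0.066 = 0.220.
P(Browser=Safari) = 0.065 + 0.047 + 0.035 + 0.009 = 0.156.
P(Browser=Edge) = 0.020 + 0.086 + 0.096 + 0.041 = 0.243.
P(Browser ∈ {Firefox, Safari, Edge}) = 0.220 + 0.156 + 0.243 = 0.619; P(OS=macOS, Browser ∈ {Firefox, Safari, Edge}) = 0.047 + 0.065 + 0.020 = 0.132.
P(OS=macOS | Browser ∈ {Firefox, Safari, Edge}) = 0.132/0.619 = 0.213.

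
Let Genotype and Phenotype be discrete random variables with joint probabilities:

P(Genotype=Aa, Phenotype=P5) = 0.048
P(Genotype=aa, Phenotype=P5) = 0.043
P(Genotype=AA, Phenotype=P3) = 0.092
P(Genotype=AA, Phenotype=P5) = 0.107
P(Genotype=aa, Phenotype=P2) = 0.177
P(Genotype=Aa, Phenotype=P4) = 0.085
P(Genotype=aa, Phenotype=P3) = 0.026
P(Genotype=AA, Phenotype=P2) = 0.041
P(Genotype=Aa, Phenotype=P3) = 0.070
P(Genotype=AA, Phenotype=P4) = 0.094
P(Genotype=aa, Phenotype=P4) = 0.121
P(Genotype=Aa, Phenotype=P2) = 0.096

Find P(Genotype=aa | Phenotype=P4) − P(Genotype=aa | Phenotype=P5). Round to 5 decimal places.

0.18616

P(Phenotype=P4) = 0.094 + 0.085 + 0.121 = 0.300; P(Genotype=aa | Phenotype=P4) = 0.121/0.300 = 0.403333.
P(Phenotype=P5) = 0.107 + 0.048 + 0.043 = 0.198; P(Genotype=aa | Phenotype=P5) = 0.043/0.198 = 0.217172.
Difference = 0.18616.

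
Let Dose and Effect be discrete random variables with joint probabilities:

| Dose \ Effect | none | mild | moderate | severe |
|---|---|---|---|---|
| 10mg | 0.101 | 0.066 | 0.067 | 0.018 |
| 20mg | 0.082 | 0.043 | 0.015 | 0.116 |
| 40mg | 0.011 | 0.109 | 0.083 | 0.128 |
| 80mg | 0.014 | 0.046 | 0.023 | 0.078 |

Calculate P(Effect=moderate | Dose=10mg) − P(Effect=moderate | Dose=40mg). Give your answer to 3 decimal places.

0.015

P(Dose=10mg) = 0.101 + 0.066 + 0.067 + 0.018 = 0.252; P(Effect=moderate | Dose=10mg) = 0.067/0.252 = 0.2659.
P(Dose=40mg) = 0.011 + 0.109 + 0.083 + 0.128 = 0.331; P(Effect=moderate | Dose=40mg) = 0.083/0.331 = 0.2508.
Difference = 0.015.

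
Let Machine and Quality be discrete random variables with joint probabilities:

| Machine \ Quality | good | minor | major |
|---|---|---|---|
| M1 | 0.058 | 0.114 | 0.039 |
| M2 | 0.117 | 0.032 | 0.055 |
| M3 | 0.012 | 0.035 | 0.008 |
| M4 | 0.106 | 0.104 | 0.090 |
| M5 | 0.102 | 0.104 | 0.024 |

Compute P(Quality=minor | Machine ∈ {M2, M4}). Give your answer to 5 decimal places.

P(Machine=M2) = 0.117 + 0.032 + 0.055 = 0.204.
P(Machine=M4) = 0.106 + 0.104 + 0.090 = 0.300.
P(Machine ∈ {M2, M4}) = 0.204 + 0.300 = 0.504; P(Quality=minor, Machine ∈ {M2, M4}) = 0.032 + 0.104 = 0.136.
P(Quality=minor | Machine ∈ {M2, M4}) = 0.136/0.504 = 0.26984.

0.26984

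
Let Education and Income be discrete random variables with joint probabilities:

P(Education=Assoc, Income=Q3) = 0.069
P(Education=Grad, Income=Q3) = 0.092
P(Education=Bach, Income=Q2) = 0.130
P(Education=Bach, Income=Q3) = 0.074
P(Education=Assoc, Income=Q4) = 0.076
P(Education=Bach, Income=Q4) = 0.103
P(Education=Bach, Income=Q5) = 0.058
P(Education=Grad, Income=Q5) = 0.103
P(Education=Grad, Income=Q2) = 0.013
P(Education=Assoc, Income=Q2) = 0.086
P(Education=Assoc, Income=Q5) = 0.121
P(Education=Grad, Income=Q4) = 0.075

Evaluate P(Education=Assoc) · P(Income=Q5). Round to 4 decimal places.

P(Education=Assoc) = 0.086 + 0.069 + 0.076 + 0.121 = 0.352.
P(Income=Q5) = 0.121 + 0.058 + 0.103 = 0.282.
Product: 0.352 × 0.282 = 0.0993.

0.0993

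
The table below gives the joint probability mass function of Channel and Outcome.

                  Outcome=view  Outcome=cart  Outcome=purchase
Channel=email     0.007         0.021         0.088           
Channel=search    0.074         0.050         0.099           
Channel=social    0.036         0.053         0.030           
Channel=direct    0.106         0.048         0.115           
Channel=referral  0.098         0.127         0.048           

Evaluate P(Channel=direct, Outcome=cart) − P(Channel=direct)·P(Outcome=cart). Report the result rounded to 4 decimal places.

-0.0324

P(Channel=direct) = 0.106 + 0.048 + 0.115 = 0.269.
P(Outcome=cart) = 0.021 + 0.050 + 0.053 + 0.048 + 0.127 = 0.299.
P(Channel=direct, Outcome=cart) − P(Channel=direct)P(Outcome=cart) = 0.048 − 0.269×0.299 = -0.0324.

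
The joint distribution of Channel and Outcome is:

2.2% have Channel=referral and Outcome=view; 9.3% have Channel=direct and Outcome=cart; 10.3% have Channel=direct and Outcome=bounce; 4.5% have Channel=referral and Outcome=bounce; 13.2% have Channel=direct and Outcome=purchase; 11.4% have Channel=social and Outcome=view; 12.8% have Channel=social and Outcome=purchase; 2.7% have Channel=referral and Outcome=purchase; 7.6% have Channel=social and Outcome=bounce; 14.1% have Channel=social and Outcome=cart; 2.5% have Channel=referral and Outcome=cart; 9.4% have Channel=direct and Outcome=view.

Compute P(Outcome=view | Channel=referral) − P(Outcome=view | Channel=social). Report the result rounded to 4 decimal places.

-0.0635

P(Channel=referral) = 0.045 + 0.022 + 0.025 + 0.027 = 0.119; P(Outcome=view | Channel=referral) = 0.022/0.119 = 0.18487.
P(Channel=social) = 0.076 + 0.114 + 0.141 + 0.128 = 0.459; P(Outcome=view | Channel=social) = 0.114/0.459 = 0.24837.
Difference = -0.0635.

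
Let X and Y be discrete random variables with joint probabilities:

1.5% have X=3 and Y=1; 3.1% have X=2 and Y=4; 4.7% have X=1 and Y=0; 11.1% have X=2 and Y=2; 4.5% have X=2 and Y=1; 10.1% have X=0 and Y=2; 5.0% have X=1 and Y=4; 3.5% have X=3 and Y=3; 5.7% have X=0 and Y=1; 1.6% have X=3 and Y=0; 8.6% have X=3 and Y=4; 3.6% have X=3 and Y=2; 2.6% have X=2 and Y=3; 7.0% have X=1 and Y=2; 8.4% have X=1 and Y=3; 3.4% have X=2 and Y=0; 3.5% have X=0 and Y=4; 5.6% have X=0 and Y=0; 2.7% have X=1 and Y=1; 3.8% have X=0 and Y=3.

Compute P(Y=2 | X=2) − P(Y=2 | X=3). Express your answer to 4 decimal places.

0.2579

P(X=2) = 0.034 + 0.045 + 0.111 + 0.026 + 0.031 = 0.247; P(Y=2 | X=2) = 0.111/0.247 = 0.44939.
P(X=3) = 0.016 + 0.015 + 0.036 + 0.035 + 0.086 = 0.188; P(Y=2 | X=3) = 0.036/0.188 = 0.19149.
Difference = 0.2579.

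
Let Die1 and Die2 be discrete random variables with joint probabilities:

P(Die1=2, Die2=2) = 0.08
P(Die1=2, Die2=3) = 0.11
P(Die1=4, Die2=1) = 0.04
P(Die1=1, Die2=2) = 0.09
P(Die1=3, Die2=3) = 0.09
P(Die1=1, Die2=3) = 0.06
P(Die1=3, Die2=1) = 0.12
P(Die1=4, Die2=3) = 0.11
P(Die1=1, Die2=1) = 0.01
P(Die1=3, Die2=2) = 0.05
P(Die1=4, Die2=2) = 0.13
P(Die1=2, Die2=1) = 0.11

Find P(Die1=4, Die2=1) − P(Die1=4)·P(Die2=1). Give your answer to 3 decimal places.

-0.038

P(Die1=4) = 0.04 + 0.13 + 0.11 = 0.28.
P(Die2=1) = 0.01 + 0.11 + 0.12 + 0.04 = 0.28.
P(Die1=4, Die2=1) − P(Die1=4)P(Die2=1) = 0.04 − 0.28×0.28 = -0.038.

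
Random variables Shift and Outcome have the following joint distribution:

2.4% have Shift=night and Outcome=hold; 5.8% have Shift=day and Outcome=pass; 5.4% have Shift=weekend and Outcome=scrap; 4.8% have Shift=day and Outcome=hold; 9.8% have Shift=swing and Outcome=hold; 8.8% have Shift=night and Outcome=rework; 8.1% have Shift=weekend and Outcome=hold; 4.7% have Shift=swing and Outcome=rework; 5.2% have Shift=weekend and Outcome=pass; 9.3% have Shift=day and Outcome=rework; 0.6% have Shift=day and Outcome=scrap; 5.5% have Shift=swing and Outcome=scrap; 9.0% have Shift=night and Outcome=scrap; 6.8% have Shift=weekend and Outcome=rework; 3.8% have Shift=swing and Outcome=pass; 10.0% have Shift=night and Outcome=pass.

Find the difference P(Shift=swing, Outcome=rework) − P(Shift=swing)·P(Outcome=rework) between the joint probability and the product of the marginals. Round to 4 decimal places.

P(Shift=swing) = 0.038 + 0.047 + 0.055 + 0.098 = 0.238.
P(Outcome=rework) = 0.093 + 0.047 + 0.088 + 0.068 = 0.296.
P(Shift=swing, Outcome=rework) − P(Shift=swing)P(Outcome=rework) = 0.047 − 0.238×0.296 = -0.0234.

-0.0234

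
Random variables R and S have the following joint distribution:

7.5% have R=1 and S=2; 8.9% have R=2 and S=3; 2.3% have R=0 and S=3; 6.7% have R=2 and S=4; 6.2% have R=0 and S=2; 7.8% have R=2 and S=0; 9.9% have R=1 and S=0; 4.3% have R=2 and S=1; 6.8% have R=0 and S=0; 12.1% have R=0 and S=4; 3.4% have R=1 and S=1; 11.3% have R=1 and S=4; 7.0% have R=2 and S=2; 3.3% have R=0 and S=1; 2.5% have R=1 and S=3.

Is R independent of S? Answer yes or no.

P(R=2) = 0.347 and P(S=3) = 0.137, so their product is 0.04754, but P(R=2, S=3) = 0.089. Since these differ, R and S are not independent.

no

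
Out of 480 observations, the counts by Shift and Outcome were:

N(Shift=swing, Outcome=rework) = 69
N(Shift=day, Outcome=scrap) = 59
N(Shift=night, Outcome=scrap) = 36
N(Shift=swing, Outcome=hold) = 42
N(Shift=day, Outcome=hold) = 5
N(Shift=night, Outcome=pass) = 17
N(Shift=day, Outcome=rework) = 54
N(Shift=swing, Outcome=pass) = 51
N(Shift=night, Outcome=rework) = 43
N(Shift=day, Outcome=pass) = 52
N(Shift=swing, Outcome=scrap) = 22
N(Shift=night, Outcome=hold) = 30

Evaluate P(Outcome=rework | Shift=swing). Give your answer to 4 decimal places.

0.3750

Total with Shift=swing: 51 + 69 + 22 + 42 = 184.
P(Outcome=rework | Shift=swing) = 69/184 = 0.3750.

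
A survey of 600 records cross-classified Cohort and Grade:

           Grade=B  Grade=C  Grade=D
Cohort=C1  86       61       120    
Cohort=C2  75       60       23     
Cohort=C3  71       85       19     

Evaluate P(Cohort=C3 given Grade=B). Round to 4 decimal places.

0.3060

Total with Grade=B: 86 + 75 + 71 = 232.
P(Cohort=C3 | Grade=B) = 71/232 = 0.3060.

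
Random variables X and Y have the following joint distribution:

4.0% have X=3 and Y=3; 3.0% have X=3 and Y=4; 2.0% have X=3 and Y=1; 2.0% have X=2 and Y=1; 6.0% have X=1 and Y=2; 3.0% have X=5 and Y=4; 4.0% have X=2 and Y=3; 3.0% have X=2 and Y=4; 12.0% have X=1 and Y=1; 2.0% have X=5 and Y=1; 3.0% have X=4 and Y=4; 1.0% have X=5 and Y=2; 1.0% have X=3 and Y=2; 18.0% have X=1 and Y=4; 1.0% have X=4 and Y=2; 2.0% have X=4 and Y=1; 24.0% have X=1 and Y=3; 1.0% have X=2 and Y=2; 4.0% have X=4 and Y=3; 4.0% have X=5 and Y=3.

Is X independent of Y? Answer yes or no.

yes

Every cell satisfies P(X,Y) = P(X)·P(Y). For instance P(X=2) = 0.100, P(Y=4) = 0.300, and 0.100×0.300 = 0.030 matches the joint entry. So X and Y are independent.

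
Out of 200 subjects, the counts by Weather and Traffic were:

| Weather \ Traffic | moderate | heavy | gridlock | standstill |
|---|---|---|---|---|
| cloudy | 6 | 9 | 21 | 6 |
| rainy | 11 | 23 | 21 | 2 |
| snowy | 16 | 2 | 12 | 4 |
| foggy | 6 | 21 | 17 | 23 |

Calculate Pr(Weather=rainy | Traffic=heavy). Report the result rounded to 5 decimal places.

0.41818

Total with Traffic=heavy: 9 + 23 + 2 + 21 = 55.
P(Weather=rainy | Traffic=heavy) = 23/55 = 0.41818.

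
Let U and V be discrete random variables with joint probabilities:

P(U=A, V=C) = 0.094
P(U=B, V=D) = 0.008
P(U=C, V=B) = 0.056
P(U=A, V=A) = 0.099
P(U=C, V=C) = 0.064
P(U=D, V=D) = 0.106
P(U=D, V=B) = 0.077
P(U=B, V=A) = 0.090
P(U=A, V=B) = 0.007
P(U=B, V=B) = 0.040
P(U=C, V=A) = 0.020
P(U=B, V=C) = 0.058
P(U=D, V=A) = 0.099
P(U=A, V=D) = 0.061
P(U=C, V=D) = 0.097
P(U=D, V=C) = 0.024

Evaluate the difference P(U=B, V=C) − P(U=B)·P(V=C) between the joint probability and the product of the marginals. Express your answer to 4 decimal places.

P(U=B) = 0.090 + 0.040 + 0.058 + 0.008 = 0.196.
P(V=C) = 0.094 + 0.058 + 0.064 + 0.024 = 0.240.
P(U=B, V=C) − P(U=B)P(V=C) = 0.058 − 0.196×0.240 = 0.0110.

0.0110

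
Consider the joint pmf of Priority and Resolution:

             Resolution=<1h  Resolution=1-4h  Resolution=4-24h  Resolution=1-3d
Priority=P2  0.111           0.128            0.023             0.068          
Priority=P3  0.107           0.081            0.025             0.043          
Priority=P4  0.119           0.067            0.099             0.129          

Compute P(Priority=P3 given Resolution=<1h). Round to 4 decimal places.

P(Resolution=<1h) = 0.111 + 0.107 + 0.119 = 0.337.
P(Priority=P3 | Resolution=<1h) = 0.107/0.337 = 0.3175.

0.3175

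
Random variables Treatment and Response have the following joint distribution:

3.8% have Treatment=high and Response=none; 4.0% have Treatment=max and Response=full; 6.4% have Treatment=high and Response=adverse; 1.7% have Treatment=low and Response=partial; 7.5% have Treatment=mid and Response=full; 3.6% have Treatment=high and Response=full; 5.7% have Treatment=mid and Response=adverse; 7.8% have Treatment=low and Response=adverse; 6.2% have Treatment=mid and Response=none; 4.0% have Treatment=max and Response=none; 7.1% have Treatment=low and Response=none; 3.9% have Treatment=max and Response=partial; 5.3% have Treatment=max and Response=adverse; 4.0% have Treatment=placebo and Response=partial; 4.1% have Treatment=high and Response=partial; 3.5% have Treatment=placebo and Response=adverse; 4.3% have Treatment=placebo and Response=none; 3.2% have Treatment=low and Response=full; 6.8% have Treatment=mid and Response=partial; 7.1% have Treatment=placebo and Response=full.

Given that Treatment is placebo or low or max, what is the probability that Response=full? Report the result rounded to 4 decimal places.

P(Treatment=placebo) = 0.043 + 0.040 + 0.071 + 0.035 = 0.189.
P(Treatment=low) = 0.071 + 0.017 + 0.032 + 0.078 = 0.198.
P(Treatment=max) = 0.040 + 0.039 + 0.040 + 0.053 = 0.172.
P(Treatment ∈ {placebo, low, max}) = 0.189 + 0.198 + 0.172 = 0.559; P(Response=full, Treatment ∈ {placebo, low, max}) = 0.071 + 0.032 + 0.040 = 0.143.
P(Response=full | Treatment ∈ {placebo, low, max}) = 0.143/0.559 = 0.2558.

0.2558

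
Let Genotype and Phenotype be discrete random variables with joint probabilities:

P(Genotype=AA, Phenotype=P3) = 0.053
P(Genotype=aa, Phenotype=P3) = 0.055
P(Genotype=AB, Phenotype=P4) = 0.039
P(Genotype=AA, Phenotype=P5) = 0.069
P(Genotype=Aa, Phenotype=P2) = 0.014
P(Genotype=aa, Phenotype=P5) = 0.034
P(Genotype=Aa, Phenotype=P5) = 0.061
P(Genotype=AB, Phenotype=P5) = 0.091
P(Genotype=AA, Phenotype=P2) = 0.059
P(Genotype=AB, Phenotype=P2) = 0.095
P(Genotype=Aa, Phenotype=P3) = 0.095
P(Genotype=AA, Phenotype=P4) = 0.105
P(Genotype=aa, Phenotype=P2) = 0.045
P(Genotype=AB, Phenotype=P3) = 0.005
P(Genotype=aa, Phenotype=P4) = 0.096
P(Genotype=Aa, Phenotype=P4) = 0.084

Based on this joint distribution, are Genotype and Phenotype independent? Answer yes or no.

P(Genotype=AB) = 0.230 and P(Phenotype=P2) = 0.213, so their product is 0.04899, but P(Genotype=AB, Phenotype=P2) = 0.095. Since these differ, Genotype and Phenotype are not independent.

no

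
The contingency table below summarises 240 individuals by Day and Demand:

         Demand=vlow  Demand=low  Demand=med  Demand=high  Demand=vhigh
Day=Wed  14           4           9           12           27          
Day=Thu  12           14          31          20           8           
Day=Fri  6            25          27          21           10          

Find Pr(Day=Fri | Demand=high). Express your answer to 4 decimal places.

0.3962

Total with Demand=high: 12 + 20 + 21 = 53.
P(Day=Fri | Demand=high) = 21/53 = 0.3962.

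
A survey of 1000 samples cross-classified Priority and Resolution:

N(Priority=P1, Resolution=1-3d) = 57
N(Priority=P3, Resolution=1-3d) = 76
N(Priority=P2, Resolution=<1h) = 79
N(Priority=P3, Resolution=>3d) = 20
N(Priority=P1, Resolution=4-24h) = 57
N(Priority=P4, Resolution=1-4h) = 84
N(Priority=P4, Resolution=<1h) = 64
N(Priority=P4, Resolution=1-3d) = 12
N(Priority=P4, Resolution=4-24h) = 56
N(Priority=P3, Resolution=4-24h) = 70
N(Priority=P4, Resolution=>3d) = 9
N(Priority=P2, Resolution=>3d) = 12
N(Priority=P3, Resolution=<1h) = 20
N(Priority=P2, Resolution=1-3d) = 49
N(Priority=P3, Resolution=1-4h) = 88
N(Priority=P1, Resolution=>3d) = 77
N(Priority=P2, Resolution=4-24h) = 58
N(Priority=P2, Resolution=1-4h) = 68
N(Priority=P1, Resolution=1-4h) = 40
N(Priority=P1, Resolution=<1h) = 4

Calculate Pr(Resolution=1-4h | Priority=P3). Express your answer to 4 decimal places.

Total with Priority=P3: 20 + 88 + 70 + 76 + 20 = 274.
P(Resolution=1-4h | Priority=P3) = 88/274 = 0.3212.

0.3212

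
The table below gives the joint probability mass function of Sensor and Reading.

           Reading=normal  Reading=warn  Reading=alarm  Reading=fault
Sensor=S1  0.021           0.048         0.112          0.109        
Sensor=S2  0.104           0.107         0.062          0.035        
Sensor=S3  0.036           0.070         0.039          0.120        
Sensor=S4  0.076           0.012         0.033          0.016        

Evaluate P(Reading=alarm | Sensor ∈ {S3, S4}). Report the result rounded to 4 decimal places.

P(Sensor=S3) = 0.036 + 0.070 + 0.039 + 0.120 = 0.265.
P(Sensor=S4) = 0.076 + 0.012 + 0.033 + 0.016 = 0.137.
P(Sensor ∈ {S3, S4}) = 0.265 + 0.137 = 0.402; P(Reading=alarm, Sensor ∈ {S3, S4}) = 0.039 + 0.033 = 0.072.
P(Reading=alarm | Sensor ∈ {S3, S4}) = 0.072/0.402 = 0.1791.

0.1791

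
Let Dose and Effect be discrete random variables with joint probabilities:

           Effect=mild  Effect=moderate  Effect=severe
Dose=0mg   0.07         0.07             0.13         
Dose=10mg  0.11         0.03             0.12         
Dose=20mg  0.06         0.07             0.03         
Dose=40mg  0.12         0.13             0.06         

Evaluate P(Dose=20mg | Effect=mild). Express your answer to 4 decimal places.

P(Effect=mild) = 0.07 + 0.11 + 0.06 + 0.12 = 0.36.
P(Dose=20mg | Effect=mild) = 0.06/0.36 = 0.1667.

0.1667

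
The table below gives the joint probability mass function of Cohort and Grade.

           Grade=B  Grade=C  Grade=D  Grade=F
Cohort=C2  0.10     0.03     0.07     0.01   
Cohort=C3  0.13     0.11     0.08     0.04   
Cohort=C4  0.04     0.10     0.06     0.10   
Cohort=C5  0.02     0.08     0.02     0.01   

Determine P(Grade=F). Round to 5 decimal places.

0.16000

P(Grade=F) = 0.01 + 0.04 + 0.10 + 0.01 = 0.16.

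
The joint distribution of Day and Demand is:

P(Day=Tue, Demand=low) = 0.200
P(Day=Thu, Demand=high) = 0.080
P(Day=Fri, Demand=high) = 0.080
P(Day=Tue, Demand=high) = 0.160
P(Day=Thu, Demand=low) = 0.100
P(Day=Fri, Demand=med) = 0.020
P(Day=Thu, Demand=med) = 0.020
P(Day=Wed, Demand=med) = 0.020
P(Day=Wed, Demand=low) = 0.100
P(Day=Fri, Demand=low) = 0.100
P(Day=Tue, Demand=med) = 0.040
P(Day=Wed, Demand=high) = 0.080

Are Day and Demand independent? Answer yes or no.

yes

Every cell satisfies P(Day,Demand) = P(Day)·P(Demand). For instance P(Day=Thu) = 0.200, P(Demand=low) = 0.500, and 0.200×0.500 = 0.100 matches the joint entry. So Day and Demand are independent.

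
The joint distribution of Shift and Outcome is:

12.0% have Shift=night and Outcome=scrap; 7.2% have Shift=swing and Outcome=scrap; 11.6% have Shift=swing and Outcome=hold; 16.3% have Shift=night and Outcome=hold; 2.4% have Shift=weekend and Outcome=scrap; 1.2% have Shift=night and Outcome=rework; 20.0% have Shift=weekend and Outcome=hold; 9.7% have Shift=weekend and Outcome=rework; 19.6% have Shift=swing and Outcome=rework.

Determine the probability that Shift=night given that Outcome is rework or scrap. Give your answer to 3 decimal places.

P(Outcome=rework) = 0.196 + 0.012 + 0.097 = 0.305.
P(Outcome=scrap) = 0.072 + 0.120 + 0.024 = 0.216.
P(Outcome ∈ {rework, scrap}) = 0.305 + 0.216 = 0.521; P(Shift=night, Outcome ∈ {rework, scrap}) = 0.012 + 0.120 = 0.132.
P(Shift=night | Outcome ∈ {rework, scrap}) = 0.132/0.521 = 0.253.

0.253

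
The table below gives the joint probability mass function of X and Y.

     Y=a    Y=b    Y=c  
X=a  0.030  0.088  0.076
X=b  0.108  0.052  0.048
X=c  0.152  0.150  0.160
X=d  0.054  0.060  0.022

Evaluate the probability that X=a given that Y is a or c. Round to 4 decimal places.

0.1631

P(Y=a) = 0.030 + 0.108 + 0.152 + 0.054 = 0.344.
P(Y=c) = 0.076 + 0.048 + 0.160 + 0.022 = 0.306.
P(Y ∈ {a, c}) = 0.344 + 0.306 = 0.650; P(X=a, Y ∈ {a, c}) = 0.030 + 0.076 = 0.106.
P(X=a | Y ∈ {a, c}) = 0.106/0.650 = 0.1631.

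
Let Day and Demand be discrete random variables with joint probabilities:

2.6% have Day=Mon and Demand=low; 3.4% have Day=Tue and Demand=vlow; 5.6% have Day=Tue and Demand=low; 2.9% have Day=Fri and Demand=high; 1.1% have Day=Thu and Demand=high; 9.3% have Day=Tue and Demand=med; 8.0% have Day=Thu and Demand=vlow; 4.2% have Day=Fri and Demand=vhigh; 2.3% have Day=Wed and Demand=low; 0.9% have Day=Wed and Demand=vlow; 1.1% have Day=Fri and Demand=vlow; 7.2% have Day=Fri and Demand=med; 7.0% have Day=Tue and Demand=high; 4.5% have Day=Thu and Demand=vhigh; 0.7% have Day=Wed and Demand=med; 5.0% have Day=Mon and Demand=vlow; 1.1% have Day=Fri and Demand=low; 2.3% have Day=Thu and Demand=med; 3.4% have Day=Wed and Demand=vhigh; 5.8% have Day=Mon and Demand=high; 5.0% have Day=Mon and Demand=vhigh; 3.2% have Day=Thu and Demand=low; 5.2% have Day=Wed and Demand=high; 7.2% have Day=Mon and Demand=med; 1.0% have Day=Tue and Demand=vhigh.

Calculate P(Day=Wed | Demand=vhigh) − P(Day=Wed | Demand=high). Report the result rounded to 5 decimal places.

P(Demand=vhigh) = 0.050 + 0.010 + 0.034 + 0.045 + 0.042 = 0.181; P(Day=Wed | Demand=vhigh) = 0.034/0.181 = 0.187845.
P(Demand=high) = 0.058 + 0.070 + 0.052 + 0.011 + 0.029 = 0.220; P(Day=Wed | Demand=high) = 0.052/0.220 = 0.236364.
Difference = -0.04852.

-0.04852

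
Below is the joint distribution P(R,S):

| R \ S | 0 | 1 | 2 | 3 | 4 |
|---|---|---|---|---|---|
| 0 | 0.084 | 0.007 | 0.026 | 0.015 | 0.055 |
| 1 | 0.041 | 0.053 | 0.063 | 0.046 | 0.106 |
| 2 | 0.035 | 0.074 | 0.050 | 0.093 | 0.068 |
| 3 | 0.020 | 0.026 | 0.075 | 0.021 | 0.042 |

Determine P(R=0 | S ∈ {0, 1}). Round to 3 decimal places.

0.268

P(S=0) = 0.084 + 0.041 + 0.035 + 0.020 = 0.180.
P(S=1) = 0.007 + 0.053 + 0.074 + 0.026 = 0.160.
P(S ∈ {0, 1}) = 0.180 + 0.160 = 0.340; P(R=0, S ∈ {0, 1}) = 0.084 + 0.007 = 0.091.
P(R=0 | S ∈ {0, 1}) = 0.091/0.340 = 0.268.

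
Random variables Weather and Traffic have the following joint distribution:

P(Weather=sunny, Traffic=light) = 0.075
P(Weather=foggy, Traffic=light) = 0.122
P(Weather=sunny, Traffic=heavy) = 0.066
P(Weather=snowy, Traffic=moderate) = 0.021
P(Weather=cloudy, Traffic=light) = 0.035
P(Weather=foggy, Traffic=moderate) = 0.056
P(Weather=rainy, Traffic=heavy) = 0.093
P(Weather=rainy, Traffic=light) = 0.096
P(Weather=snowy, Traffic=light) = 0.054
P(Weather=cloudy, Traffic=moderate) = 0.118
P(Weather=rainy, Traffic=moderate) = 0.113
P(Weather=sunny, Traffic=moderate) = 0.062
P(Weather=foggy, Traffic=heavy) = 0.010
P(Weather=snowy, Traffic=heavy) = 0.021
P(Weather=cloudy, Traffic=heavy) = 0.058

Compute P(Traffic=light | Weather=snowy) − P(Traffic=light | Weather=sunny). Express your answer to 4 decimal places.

P(Weather=snowy) = 0.054 + 0.021 + 0.021 = 0.096; P(Traffic=light | Weather=snowy) = 0.054/0.096 = 0.56250.
P(Weather=sunny) = 0.075 + 0.062 + 0.066 = 0.203; P(Traffic=light | Weather=sunny) = 0.075/0.203 = 0.36946.
Difference = 0.1930.

0.1930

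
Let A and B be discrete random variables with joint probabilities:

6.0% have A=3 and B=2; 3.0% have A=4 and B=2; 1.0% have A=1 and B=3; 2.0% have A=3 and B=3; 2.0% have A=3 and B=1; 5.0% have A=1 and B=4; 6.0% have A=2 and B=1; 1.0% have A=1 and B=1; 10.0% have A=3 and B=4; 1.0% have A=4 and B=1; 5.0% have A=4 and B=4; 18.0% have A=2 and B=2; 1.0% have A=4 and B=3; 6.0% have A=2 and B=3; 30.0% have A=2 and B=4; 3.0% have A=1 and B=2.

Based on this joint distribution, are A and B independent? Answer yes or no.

yes

Every cell satisfies P(A,B) = P(A)·P(B). For instance P(A=1) = 0.100, P(B=3) = 0.100, and 0.100×0.100 = 0.010 matches the joint entry. So A and B are independent.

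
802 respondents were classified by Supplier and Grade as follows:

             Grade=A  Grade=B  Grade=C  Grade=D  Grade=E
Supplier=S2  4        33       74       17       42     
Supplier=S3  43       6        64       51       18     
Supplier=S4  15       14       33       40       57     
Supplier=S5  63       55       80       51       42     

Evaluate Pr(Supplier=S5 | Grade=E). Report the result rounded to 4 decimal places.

Total with Grade=E: 42 + 18 + 57 + 42 = 159.
P(Supplier=S5 | Grade=E) = 42/159 = 0.2642.

0.2642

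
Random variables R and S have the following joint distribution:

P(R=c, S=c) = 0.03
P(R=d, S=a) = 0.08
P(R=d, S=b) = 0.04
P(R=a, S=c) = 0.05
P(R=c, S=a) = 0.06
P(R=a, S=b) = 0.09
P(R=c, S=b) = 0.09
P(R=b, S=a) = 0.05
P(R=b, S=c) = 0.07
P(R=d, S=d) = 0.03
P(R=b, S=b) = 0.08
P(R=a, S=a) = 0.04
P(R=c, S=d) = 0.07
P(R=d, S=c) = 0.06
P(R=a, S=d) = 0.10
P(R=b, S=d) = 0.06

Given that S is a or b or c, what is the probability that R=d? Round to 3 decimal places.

0.243

P(S=a) = 0.04 + 0.05 + 0.06 + 0.08 = 0.23.
P(S=b) = 0.09 + 0.08 + 0.09 + 0.04 = 0.30.
P(S=c) = 0.05 + 0.07 + 0.03 + 0.06 = 0.21.
P(S ∈ {a, b, c}) = 0.23 + 0.30 + 0.21 = 0.74; P(R=d, S ∈ {a, b, c}) = 0.08 + 0.04 + 0.06 = 0.18.
P(R=d | S ∈ {a, b, c}) = 0.18/0.74 = 0.243.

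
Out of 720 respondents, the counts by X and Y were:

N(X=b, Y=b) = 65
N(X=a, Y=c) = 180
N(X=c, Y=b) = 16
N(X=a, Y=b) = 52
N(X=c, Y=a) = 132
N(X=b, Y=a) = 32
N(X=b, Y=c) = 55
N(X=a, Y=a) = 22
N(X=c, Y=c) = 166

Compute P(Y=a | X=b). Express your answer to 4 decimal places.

Total with X=b: 32 + 65 + 55 = 152.
P(Y=a | X=b) = 32/152 = 0.2105.

0.2105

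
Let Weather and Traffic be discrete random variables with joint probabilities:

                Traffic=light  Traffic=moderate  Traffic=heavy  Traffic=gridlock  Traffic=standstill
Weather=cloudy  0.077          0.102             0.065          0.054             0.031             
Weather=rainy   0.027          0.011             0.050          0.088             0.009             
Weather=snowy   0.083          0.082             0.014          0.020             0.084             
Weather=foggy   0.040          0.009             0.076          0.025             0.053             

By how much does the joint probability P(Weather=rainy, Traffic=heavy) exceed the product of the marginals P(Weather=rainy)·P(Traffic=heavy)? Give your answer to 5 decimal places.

P(Weather=rainy) = 0.027 + 0.011 + 0.050 + 0.088 + 0.009 = 0.185.
P(Traffic=heavy) = 0.065 + 0.050 + 0.014 + 0.076 = 0.205.
P(Weather=rainy, Traffic=heavy) − P(Weather=rainy)P(Traffic=heavy) = 0.050 − 0.185×0.205 = 0.01208.

0.01208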